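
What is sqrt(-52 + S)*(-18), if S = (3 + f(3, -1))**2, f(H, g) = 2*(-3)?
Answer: -18*I*sqrt(43) ≈ -118.03*I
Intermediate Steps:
f(H, g) = -6
S = 9 (S = (3 - 6)**2 = (-3)**2 = 9)
sqrt(-52 + S)*(-18) = sqrt(-52 + 9)*(-18) = sqrt(-43)*(-18) = (I*sqrt(43))*(-18) = -18*I*sqrt(43)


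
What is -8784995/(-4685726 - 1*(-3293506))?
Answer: 1756999/278444 ≈ 6.3101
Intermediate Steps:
-8784995/(-4685726 - 1*(-3293506)) = -8784995/(-4685726 + 3293506) = -8784995/(-1392220) = -8784995*(-1/1392220) = 1756999/278444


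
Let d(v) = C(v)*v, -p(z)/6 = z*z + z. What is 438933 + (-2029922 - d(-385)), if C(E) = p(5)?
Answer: -1660289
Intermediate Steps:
p(z) = -6*z - 6*z² (p(z) = -6*(z*z + z) = -6*(z² + z) = -6*(z + z²) = -6*z - 6*z²)
C(E) = -180 (C(E) = -6*5*(1 + 5) = -6*5*6 = -180)
d(v) = -180*v
438933 + (-2029922 - d(-385)) = 438933 + (-2029922 - (-180)*(-385)) = 438933 + (-2029922 - 1*69300) = 438933 + (-2029922 - 69300) = 438933 - 2099222 = -1660289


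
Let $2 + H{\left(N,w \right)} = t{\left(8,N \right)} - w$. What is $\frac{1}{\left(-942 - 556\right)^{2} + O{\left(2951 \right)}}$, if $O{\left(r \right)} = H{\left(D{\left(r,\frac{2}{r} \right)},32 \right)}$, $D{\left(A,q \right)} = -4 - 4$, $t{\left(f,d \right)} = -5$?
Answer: $\frac{1}{2243965} \approx 4.4564 \cdot 10^{-7}$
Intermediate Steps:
$D{\left(A,q \right)} = -8$
$H{\left(N,w \right)} = -7 - w$ ($H{\left(N,w \right)} = -2 - \left(5 + w\right) = -7 - w$)
$O{\left(r \right)} = -39$ ($O{\left(r \right)} = -7 - 32 = -39$)
$\frac{1}{\left(-942 - 556\right)^{2} + O{\left(2951 \right)}} = \frac{1}{\left(-942 - 556\right)^{2} - 39} = \frac{1}{\left(-1498\right)^{2} - 39} = \frac{1}{2244004 - 39} = \frac{1}{2243965}$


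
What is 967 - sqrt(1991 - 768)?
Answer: 967 - sqrt(1223) ≈ 932.03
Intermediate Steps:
967 - sqrt(1991 - 768) = 967 - sqrt(1223)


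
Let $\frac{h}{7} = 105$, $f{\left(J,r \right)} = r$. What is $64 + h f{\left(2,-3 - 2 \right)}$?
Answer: $-3611$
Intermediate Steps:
$h = 735$ ($h = 7 \cdot 105 = 735$)
$64 + h f{\left(2,-3 - 2 \right)} = 64 + 735 \left(-3 - 2\right) = 64 + 735 \left(-5\right) = 64 - 3675 = -3611$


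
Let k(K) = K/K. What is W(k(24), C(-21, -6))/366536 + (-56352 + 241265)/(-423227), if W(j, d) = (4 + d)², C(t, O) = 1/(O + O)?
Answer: -9758992168549/22338422160768 ≈ -0.43687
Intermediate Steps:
C(t, O) = 1/(2*O)
k(K) = 1
W(k(24), C(-21, -6))/366536 + (-56352 + 241265)/(-423227) = (4 + (½)/(-6))²/366536 + (-56352 + 241265)/(-423227) = (4 + (½)*(-⅙))²*(1/366536) + 184913*(-1/423227) = (4 - 1/12)²*(1/366536) - 184913/423227 = (47/12)²*(1/366536) - 184913/423227 = (2209/144)*(1/366536) - 184913/423227 = 2209/52781184 - 184913/423227 = -9758992168549/22338422160768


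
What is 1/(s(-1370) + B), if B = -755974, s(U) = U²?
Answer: 1/1120926 ≈ 8.9212e-7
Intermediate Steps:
1/(s(-1370) + B) = 1/((-1370)² - 755974) = 1/(1876900 - 755974) = 1/1120926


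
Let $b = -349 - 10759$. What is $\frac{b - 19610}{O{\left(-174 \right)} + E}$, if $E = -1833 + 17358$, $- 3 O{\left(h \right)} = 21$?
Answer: $- \frac{15359}{7759} \approx -1.9795$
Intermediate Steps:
$O{\left(h \right)} = -7$ ($O{\left(h \right)} = \left(- \frac{1}{3}\right) 21 = -7$)
$E = 15525$
$b = -11108$
$\frac{b - 19610}{O{\left(-174 \right)} + E} = \frac{-11108 - 19610}{-7 + 15525} = - \frac{30718}{15518} = \left(-30718\right) \frac{1}{15518} = - \frac{15359}{7759}$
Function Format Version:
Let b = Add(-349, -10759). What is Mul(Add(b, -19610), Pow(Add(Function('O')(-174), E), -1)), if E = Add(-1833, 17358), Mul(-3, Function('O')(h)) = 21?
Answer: Rational(-15359, 7759) ≈ -1.9795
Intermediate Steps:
Function('O')(h) = -7 (Function('O')(h) = Mul(Rational(-1, 3), 21) = -7)
E = 15525
b = -11108
Mul(Add(b, -19610), Pow(Add(Function('O')(-174), E), -1)) = Mul(Add(-11108, -19610), Pow(Add(-7, 15525), -1)) = Mul(-30718, Pow(15518, -1)) = Mul(-30718, Rational(1, 15518)) = Rational(-15359, 7759)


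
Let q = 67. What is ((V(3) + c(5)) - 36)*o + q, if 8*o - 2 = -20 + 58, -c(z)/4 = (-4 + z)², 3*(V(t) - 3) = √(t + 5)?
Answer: -118 + 10*√2/3 ≈ -113.29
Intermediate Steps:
V(t) = 3 + √(5 + t)/3 (V(t) = 3 + √(t + 5)/3 = 3 + √(5 + t)/3)
c(z) = -4*(-4 + z)²
o = 5 (o = ¼ + (-20 + 58)/8 = ¼ + (⅛)*38 = ¼ + 19/4 = 5)
((V(3) + c(5)) - 36)*o + q = (((3 + √(5 + 3)/3) - 4*(-4 + 5)²) - 36)*5 + 67 = (((3 + √8/3) - 4*1²) - 36)*5 + 67 = (((3 + (2*√2)/3) - 4*1) - 36)*5 + 67 = (((3 + 2*√2/3) - 4) - 36)*5 + 67 = ((-1 + 2*√2/3) - 36)*5 + 67 = (-37 + 2*√2/3)*5 + 67 = (-185 + 10*√2/3) + 67 = -118 + 10*√2/3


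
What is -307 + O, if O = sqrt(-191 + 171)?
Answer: -307 + 2*I*sqrt(5) ≈ -307.0 + 4.4721*I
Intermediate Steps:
O = 2*I*sqrt(5) (O = sqrt(-20) = 2*I*sqrt(5) ≈ 4.4721*I)
-307 + O = -307 + 2*I*sqrt(5)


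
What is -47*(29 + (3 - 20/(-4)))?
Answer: -1739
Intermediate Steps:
-47*(29 + (3 - 20/(-4))) = -47*(29 + (3 - 20*(-1)/4)) = -47*(29 + (3 - 4*(-5/4))) = -47*(29 + (3 + 5)) = -47*(29 + 8) = -47*37 = -1739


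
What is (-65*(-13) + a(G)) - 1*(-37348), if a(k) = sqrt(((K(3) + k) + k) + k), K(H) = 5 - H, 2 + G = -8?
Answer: 38193 + 2*I*sqrt(7) ≈ 38193.0 + 5.2915*I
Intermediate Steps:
G = -10 (G = -2 - 8 = -10)
a(k) = sqrt(2 + 3*k) (a(k) = sqrt((((5 - 1*3) + k) + k) + k) = sqrt((((5 - 3) + k) + k) + k) = sqrt(((2 + k) + k) + k) = sqrt((2 + 2*k) + k) = sqrt(2 + 3*k))
(-65*(-13) + a(G)) - 1*(-37348) = (-65*(-13) + sqrt(2 + 3*(-10))) - 1*(-37348) = (845 + sqrt(2 - 30)) + 37348 = (845 + sqrt(-28)) + 37348 = (845 + 2*I*sqrt(7)) + 37348 = 38193 + 2*I*sqrt(7)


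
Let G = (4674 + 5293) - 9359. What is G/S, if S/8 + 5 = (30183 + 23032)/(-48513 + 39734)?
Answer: -333602/48555 ≈ -6.8706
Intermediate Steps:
S = -776880/8779 (S = -40 + 8*((30183 + 23032)/(-48513 + 39734)) = -40 + 8*(53215/(-8779)) = -40 + 8*(53215*(-1/8779)) = -40 + 8*(-53215/8779) = -40 - 425720/8779 = -776880/8779 ≈ -88.493)
G = 608 (G = 9967 - 9359 = 608)
G/S = 608/(-776880/8779) = 608*(-8779/776880) = -333602/48555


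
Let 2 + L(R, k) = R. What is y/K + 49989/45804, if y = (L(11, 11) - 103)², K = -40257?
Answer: 535894343/614643876 ≈ 0.87188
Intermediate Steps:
L(R, k) = -2 + R
y = 8836 (y = ((-2 + 11) - 103)² = (9 - 103)² = (-94)² = 8836)
y/K + 49989/45804 = 8836/(-40257) + 49989/45804 = 8836*(-1/40257) + 49989*(1/45804) = -8836/40257 + 16663/15268 = 535894343/614643876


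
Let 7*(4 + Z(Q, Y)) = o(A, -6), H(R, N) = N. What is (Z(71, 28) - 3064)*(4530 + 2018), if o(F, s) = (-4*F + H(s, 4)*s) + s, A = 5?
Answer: -140952248/7 ≈ -2.0136e+7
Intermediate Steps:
o(F, s) = -4*F + 5*s (o(F, s) = (-4*F + 4*s) + s = -4*F + 5*s)
Z(Q, Y) = -78/7 (Z(Q, Y) = -4 + (-4*5 + 5*(-6))/7 = -4 + (-20 - 30)/7 = -4 + (⅐)*(-50) = -4 - 50/7 = -78/7)
(Z(71, 28) - 3064)*(4530 + 2018) = (-78/7 - 3064)*(4530 + 2018) = -21526/7*6548 = -140952248/7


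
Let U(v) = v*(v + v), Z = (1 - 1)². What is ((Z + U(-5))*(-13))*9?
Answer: -5850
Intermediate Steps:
Z = 0 (Z = 0² = 0)
U(v) = 2*v² (U(v) = v*(2*v) = 2*v²)
((Z + U(-5))*(-13))*9 = ((0 + 2*(-5)²)*(-13))*9 = ((0 + 2*25)*(-13))*9 = ((0 + 50)*(-13))*9 = (50*(-13))*9 = -650*9 = -5850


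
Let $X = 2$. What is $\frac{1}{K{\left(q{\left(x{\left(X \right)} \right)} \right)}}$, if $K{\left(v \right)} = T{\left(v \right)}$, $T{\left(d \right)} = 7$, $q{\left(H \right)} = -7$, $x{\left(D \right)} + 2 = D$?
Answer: $\frac{1}{7} \approx 0.14286$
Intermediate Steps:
$x{\left(D \right)} = -2 + D$
$K{\left(v \right)} = 7$
$\frac{1}{K{\left(q{\left(x{\left(X \right)} \right)} \right)}} = \frac{1}{7}$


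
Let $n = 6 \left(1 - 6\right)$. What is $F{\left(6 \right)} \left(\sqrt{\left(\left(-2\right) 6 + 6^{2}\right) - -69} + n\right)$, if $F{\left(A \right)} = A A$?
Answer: $-1080 + 36 \sqrt{93} \approx -732.83$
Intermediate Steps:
$F{\left(A \right)} = A^{2}$
$n = -30$ ($n = 6 \left(-5\right) = -30$)
$F{\left(6 \right)} \left(\sqrt{\left(\left(-2\right) 6 + 6^{2}\right) - -69} + n\right) = 6^{2} \left(\sqrt{\left(\left(-2\right) 6 + 6^{2}\right) - -69} - 30\right) = 36 \left(\sqrt{\left(-12 + 36\right) + 69} - 30\right) = 36 \left(\sqrt{24 + 69} - 30\right) = 36 \left(\sqrt{93} - 30\right) = 36 \left(-30 + \sqrt{93}\right) = -1080 + 36 \sqrt{93}$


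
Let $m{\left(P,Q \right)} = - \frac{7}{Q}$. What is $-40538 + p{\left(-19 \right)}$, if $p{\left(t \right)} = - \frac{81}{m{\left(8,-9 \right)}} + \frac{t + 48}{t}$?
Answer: $- \frac{5405608}{133} \approx -40644.0$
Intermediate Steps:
$p{\left(t \right)} = - \frac{729}{7} + \frac{48 + t}{t}$ ($p{\left(t \right)} = - \frac{81}{\left(-7\right) \frac{1}{-9}} + \frac{t + 48}{t} = - \frac{81}{\left(-7\right) \left(- \frac{1}{9}\right)} + \frac{48 + t}{t} = - \frac{81}{\frac{7}{9}} + \frac{48 + t}{t} = \left(-81\right) \frac{9}{7} + \frac{48 + t}{t} = - \frac{729}{7} + \frac{48 + t}{t}$)
$-40538 + p{\left(-19 \right)} = -40538 - \left(\frac{722}{7} - \frac{48}{-19}\right) = -40538 + \left(- \frac{722}{7} + 48 \left(- \frac{1}{19}\right)\right) = -40538 - \frac{14054}{133} = - \frac{5405608}{133}$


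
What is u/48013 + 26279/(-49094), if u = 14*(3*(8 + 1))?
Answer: -177596585/336735746 ≈ -0.52741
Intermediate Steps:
u = 378 (u = 14*(3*9) = 14*27 = 378)
u/48013 + 26279/(-49094) = 378/48013 + 26279/(-49094) = 378*(1/48013) + 26279*(-1/49094) = 54/6859 - 26279/49094 = -177596585/336735746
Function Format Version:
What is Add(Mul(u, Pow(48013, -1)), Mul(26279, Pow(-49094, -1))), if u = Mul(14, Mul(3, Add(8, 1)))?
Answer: Rational(-177596585, 336735746) ≈ -0.52741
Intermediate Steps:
u = 378 (u = Mul(14, Mul(3, 9)) = Mul(14, 27) = 378)
Add(Mul(u, Pow(48013, -1)), Mul(26279, Pow(-49094, -1))) = Add(Mul(378, Pow(48013, -1)), Mul(26279, Pow(-49094, -1))) = Add(Mul(378, Rational(1, 48013)), Mul(26279, Rational(-1, 49094))) = Add(Rational(54, 6859), Rational(-26279, 49094)) = Rational(-177596585, 336735746)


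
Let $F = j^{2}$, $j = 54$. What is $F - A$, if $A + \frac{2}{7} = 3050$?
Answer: $- \frac{936}{7} \approx -133.71$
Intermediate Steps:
$F = 2916$ ($F = 54^{2} = 2916$)
$A = \frac{21348}{7}$ ($A = - \frac{2}{7} + 3050 = \frac{21348}{7} \approx 3049.7$)
$F - A = 2916 - \frac{21348}{7} = - \frac{936}{7}$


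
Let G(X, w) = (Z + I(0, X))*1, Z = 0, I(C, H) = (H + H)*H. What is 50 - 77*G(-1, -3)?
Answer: -104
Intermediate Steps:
I(C, H) = 2*H**2 (I(C, H) = (2*H)*H = 2*H**2)
G(X, w) = 2*X**2 (G(X, w) = (0 + 2*X**2)*1 = (2*X**2)*1 = 2*X**2)
50 - 77*G(-1, -3) = 50 - 154*(-1)**2 = 50 - 154 = -104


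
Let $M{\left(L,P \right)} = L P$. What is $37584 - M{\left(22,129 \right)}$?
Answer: $34746$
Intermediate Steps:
$37584 - M{\left(22,129 \right)} = 37584 - 22 \cdot 129 = 37584 - 2838 = 34746$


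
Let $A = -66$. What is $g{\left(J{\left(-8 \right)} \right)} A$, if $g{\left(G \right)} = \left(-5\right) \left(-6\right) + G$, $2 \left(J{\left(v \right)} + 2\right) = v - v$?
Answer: $-1848$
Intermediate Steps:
$J{\left(v \right)} = -2$ ($J{\left(v \right)} = -2 + \frac{v - v}{2} = -2 + \frac{1}{2} \cdot 0 = -2 + 0 = -2$)
$g{\left(G \right)} = 30 + G$
$g{\left(J{\left(-8 \right)} \right)} A = \left(30 - 2\right) \left(-66\right) = 28 \left(-66\right) = -1848$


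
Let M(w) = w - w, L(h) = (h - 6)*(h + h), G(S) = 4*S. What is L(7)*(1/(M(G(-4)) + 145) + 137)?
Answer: 278124/145 ≈ 1918.1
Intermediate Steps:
L(h) = 2*h*(-6 + h) (L(h) = (-6 + h)*(2*h) = 2*h*(-6 + h))
M(w) = 0
L(7)*(1/(M(G(-4)) + 145) + 137) = (2*7*(-6 + 7))*(1/(0 + 145) + 137) = (2*7*1)*(1/145 + 137) = 14*(1/145 + 137) = 14*(19866/145) = 278124/145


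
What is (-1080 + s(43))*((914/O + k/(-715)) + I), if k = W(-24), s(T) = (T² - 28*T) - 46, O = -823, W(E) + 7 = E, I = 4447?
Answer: -96798915966/45265 ≈ -2.1385e+6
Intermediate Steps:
W(E) = -7 + E
s(T) = -46 + T² - 28*T
k = -31 (k = -7 - 24 = -31)
(-1080 + s(43))*((914/O + k/(-715)) + I) = (-1080 + (-46 + 43² - 28*43))*((914/(-823) - 31/(-715)) + 4447) = (-1080 + (-46 + 1849 - 1204))*((914*(-1/823) - 31*(-1/715)) + 4447) = (-1080 + 599)*((-914/823 + 31/715) + 4447) = -481*(-627997/588445 + 4447) = -481*2616186918/588445 = -96798915966/45265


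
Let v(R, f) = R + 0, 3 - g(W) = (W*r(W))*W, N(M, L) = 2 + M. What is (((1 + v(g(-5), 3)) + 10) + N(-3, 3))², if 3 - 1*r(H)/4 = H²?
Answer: 4897369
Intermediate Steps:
r(H) = 12 - 4*H²
g(W) = 3 - W²*(12 - 4*W²) (g(W) = 3 - W*(12 - 4*W²)*W = 3 - W²*(12 - 4*W²))
v(R, f) = R
(((1 + v(g(-5), 3)) + 10) + N(-3, 3))² = (((1 + (3 + 4*(-5)²*(-3 + (-5)²))) + 10) + (2 - 3))² = (((1 + (3 + 4*25*(-3 + 25))) + 10) - 1)² = (((1 + (3 + 4*25*22)) + 10) - 1)² = (((1 + (3 + 2200)) + 10) - 1)² = (((1 + 2203) + 10) - 1)² = ((2204 + 10) - 1)² = (2214 - 1)² = 2213² = 4897369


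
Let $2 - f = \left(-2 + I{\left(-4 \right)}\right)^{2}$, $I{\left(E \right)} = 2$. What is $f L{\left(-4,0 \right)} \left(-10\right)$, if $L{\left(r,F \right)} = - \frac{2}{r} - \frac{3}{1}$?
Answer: $50$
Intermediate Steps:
$L{\left(r,F \right)} = -3 - \frac{2}{r}$ ($L{\left(r,F \right)} = - \frac{2}{r} - 3 = -3 - \frac{2}{r}$)
$f = 2$ ($f = 2 - \left(-2 + 2\right)^{2} = 2 - 0^{2} = 2 - 0 = 2 + 0 = 2$)
$f L{\left(-4,0 \right)} \left(-10\right) = 2 \left(-3 - \frac{2}{-4}\right) \left(-10\right) = 2 \left(-3 - - \frac{1}{2}\right) \left(-10\right) = 2 \left(-3 + \frac{1}{2}\right) \left(-10\right) = 2 \left(- \frac{5}{2}\right) \left(-10\right) = \left(-5\right) \left(-10\right) = 50$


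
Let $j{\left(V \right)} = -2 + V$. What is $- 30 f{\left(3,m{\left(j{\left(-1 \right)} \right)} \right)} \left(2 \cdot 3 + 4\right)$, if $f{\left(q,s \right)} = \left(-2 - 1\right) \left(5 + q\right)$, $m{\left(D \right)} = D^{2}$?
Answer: $7200$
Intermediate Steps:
$f{\left(q,s \right)} = -15 - 3 q$ ($f{\left(q,s \right)} = - 3 \left(5 + q\right) = -15 - 3 q$)
$- 30 f{\left(3,m{\left(j{\left(-1 \right)} \right)} \right)} \left(2 \cdot 3 + 4\right) = - 30 \left(-15 - 9\right) \left(2 \cdot 3 + 4\right) = - 30 \left(-15 - 9\right) \left(6 + 4\right) = \left(-30\right) \left(-24\right) 10 = 720 \cdot 10 = 7200$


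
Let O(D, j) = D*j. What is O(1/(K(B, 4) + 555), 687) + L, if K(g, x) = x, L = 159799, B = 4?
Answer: 89328328/559 ≈ 1.5980e+5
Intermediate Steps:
O(1/(K(B, 4) + 555), 687) + L = 687/(4 + 555) + 159799 = 687/559 + 159799 = 89328328/559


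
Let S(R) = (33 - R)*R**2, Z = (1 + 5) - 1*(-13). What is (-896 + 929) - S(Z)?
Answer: -5021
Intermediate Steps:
Z = 19 (Z = 6 + 13 = 19)
S(R) = R**2*(33 - R)
(-896 + 929) - S(Z) = (-896 + 929) - 19**2*(33 - 1*19) = 33 - 361*(33 - 19) = 33 - 361*14 = 33 - 1*5054 = 33 - 5054 = -5021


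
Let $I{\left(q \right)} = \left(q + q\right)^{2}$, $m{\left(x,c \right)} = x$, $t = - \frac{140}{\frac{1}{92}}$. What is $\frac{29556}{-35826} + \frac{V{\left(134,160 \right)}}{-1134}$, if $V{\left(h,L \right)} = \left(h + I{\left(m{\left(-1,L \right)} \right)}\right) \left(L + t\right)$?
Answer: $\frac{83140226}{53739} \approx 1547.1$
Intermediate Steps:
$t = -12880$ ($t = - 140 \frac{1}{\frac{1}{92}} = \left(-140\right) 92 = -12880$)
$I{\left(q \right)} = 4 q^{2}$ ($I{\left(q \right)} = \left(2 q\right)^{2} = 4 q^{2}$)
$V{\left(h,L \right)} = \left(-12880 + L\right) \left(4 + h\right)$ ($V{\left(h,L \right)} = \left(h + 4 \left(-1\right)^{2}\right) \left(L - 12880\right) = \left(h + 4 \cdot 1\right) \left(-12880 + L\right) = \left(h + 4\right) \left(-12880 + L\right) = \left(4 + h\right) \left(-12880 + L\right) = \left(-12880 + L\right) \left(4 + h\right)$)
$\frac{29556}{-35826} + \frac{V{\left(134,160 \right)}}{-1134} = \frac{29556}{-35826} + \frac{-51520 - 1725920 + 4 \cdot 160 + 160 \cdot 134}{-1134} = 29556 \left(- \frac{1}{35826}\right) + \left(-51520 - 1725920 + 640 + 21440\right) \left(- \frac{1}{1134}\right) = - \frac{4926}{5971} - - \frac{97520}{63} = - \frac{4926}{5971} + \frac{97520}{63} = \frac{83140226}{53739}$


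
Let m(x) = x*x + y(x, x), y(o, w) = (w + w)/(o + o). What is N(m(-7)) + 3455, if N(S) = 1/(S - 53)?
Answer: 10364/3 ≈ 3454.7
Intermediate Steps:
y(o, w) = w/o (y(o, w) = (2*w)/((2*o)) = (2*w)*(1/(2*o)) = w/o)
m(x) = 1 + x² (m(x) = x*x + x/x = x² + 1 = 1 + x²)
N(S) = 1/(-53 + S)
N(m(-7)) + 3455 = 1/(-53 + (1 + (-7)²)) + 3455 = 1/(-53 + (1 + 49)) + 3455 = 1/(-53 + 50) + 3455 = 1/(-3) + 3455 = -⅓ + 3455 = 10364/3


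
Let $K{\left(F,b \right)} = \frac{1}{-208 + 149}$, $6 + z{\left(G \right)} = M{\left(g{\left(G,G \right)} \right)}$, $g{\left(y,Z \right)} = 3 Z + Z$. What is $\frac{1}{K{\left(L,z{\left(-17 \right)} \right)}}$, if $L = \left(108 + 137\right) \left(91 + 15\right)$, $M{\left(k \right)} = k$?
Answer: $-59$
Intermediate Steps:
$g{\left(y,Z \right)} = 4 Z$
$z{\left(G \right)} = -6 + 4 G$
$L = 25970$ ($L = 245 \cdot 106 = 25970$)
$K{\left(F,b \right)} = - \frac{1}{59}$ ($K{\left(F,b \right)} = \frac{1}{-59} = - \frac{1}{59}$)
$\frac{1}{K{\left(L,z{\left(-17 \right)} \right)}} = \frac{1}{- \frac{1}{59}} = -59$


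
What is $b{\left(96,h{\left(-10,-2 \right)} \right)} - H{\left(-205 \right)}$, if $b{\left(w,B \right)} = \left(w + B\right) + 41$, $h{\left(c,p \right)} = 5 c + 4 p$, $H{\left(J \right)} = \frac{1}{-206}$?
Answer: $\frac{16275}{206} \approx 79.005$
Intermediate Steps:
$H{\left(J \right)} = - \frac{1}{206}$
$h{\left(c,p \right)} = 4 p + 5 c$
$b{\left(w,B \right)} = 41 + B + w$ ($b{\left(w,B \right)} = \left(B + w\right) + 41 = 41 + B + w$)
$b{\left(96,h{\left(-10,-2 \right)} \right)} - H{\left(-205 \right)} = \left(41 + \left(4 \left(-2\right) + 5 \left(-10\right)\right) + 96\right) - - \frac{1}{206} = \left(41 - 58 + 96\right) + \frac{1}{206} = 79 + \frac{1}{206} = \frac{16275}{206}$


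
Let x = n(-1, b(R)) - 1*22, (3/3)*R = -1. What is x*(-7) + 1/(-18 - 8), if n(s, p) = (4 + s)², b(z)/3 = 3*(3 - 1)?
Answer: 2365/26 ≈ 90.962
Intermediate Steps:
R = -1
b(z) = 18 (b(z) = 3*(3*(3 - 1)) = 3*(3*2) = 3*6 = 18)
x = -13 (x = (4 - 1)² - 1*22 = 3² - 22 = 9 - 22 = -13)
x*(-7) + 1/(-18 - 8) = -13*(-7) + 1/(-18 - 8) = 91 + 1/(-26) = 91 - 1/26 = 2365/26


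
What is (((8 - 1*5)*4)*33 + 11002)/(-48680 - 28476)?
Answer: -5699/38578 ≈ -0.14773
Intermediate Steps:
(((8 - 1*5)*4)*33 + 11002)/(-48680 - 28476) = (((8 - 5)*4)*33 + 11002)/(-77156) = ((3*4)*33 + 11002)*(-1/77156) = (12*33 + 11002)*(-1/77156) = (396 + 11002)*(-1/77156) = 11398*(-1/77156) = -5699/38578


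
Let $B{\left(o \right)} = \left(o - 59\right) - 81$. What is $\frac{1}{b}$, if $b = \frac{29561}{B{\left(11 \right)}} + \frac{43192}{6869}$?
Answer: $- \frac{886101}{197482741} \approx -0.004487$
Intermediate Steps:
$B{\left(o \right)} = -140 + o$ ($B{\left(o \right)} = \left(-59 + o\right) - 81 = -140 + o$)
$b = - \frac{197482741}{886101}$ ($b = \frac{29561}{-140 + 11} + \frac{43192}{6869} = \frac{29561}{-129} + 43192 \cdot \frac{1}{6869} = 29561 \left(- \frac{1}{129}\right) + \frac{43192}{6869} = - \frac{29561}{129} + \frac{43192}{6869} = - \frac{197482741}{886101} \approx -222.87$)
$\frac{1}{b} = \frac{1}{- \frac{197482741}{886101}} = - \frac{886101}{197482741}$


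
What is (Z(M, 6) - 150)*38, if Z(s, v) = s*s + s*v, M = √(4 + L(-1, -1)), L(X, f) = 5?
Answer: -4674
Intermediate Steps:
M = 3 (M = √(4 + 5) = √9 = 3)
Z(s, v) = s² + s*v
(Z(M, 6) - 150)*38 = (3*(3 + 6) - 150)*38 = (3*9 - 150)*38 = (27 - 150)*38 = -123*38 = -4674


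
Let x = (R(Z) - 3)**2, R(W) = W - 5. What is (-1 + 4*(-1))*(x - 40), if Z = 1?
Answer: -45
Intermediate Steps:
R(W) = -5 + W
x = 49 (x = ((-5 + 1) - 3)**2 = (-4 - 3)**2 = (-7)**2 = 49)
(-1 + 4*(-1))*(x - 40) = (-1 + 4*(-1))*(49 - 40) = (-1 - 4)*9 = -5*9 = -45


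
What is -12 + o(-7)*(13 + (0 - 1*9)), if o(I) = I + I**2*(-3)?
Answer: -628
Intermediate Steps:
o(I) = I - 3*I**2
-12 + o(-7)*(13 + (0 - 1*9)) = -12 + (-7*(1 - 3*(-7)))*(13 + (0 - 1*9)) = -12 + (-7*(1 + 21))*(13 + (0 - 9)) = -12 + (-7*22)*(13 - 9) = -12 - 154*4 = -12 - 616 = -628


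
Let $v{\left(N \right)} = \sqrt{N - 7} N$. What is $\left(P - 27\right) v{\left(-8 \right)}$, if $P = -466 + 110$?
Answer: $3064 i \sqrt{15} \approx 11867.0 i$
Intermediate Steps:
$v{\left(N \right)} = N \sqrt{-7 + N}$ ($v{\left(N \right)} = \sqrt{-7 + N} N = N \sqrt{-7 + N}$)
$P = -356$
$\left(P - 27\right) v{\left(-8 \right)} = \left(-356 - 27\right) \left(- 8 \sqrt{-7 - 8}\right) = - 383 \left(- 8 \sqrt{-15}\right) = - 383 \left(- 8 i \sqrt{15}\right) = 3064 i \sqrt{15}$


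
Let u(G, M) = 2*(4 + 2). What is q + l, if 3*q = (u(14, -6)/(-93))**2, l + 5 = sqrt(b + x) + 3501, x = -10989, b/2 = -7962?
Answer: 10078984/2883 + I*sqrt(26913) ≈ 3496.0 + 164.05*I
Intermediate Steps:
b = -15924 (b = 2*(-7962) = -15924)
u(G, M) = 12 (u(G, M) = 2*6 = 12)
l = 3496 + I*sqrt(26913) (l = -5 + (sqrt(-15924 - 10989) + 3501) = -5 + (sqrt(-26913) + 3501) = -5 + (I*sqrt(26913) + 3501) = -5 + (3501 + I*sqrt(26913)) = 3496 + I*sqrt(26913) ≈ 3496.0 + 164.05*I)
q = 16/2883 (q = (12/(-93))**2/3 = (12*(-1/93))**2/3 = (-4/31)**2/3 = (1/3)*(16/961) = 16/2883 ≈ 0.0055498)
q + l = 16/2883 + (3496 + I*sqrt(26913)) = 10078984/2883 + I*sqrt(26913)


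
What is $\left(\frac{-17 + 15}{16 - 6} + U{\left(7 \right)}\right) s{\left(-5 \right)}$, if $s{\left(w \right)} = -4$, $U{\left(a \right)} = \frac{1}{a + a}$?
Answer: $\frac{18}{35} \approx 0.51429$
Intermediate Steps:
$U{\left(a \right)} = \frac{1}{2 a}$
$\left(\frac{-17 + 15}{16 - 6} + U{\left(7 \right)}\right) s{\left(-5 \right)} = \left(\frac{-17 + 15}{16 - 6} + \frac{1}{2 \cdot 7}\right) \left(-4\right) = \left(- \frac{2}{10} + \frac{1}{2} \cdot \frac{1}{7}\right) \left(-4\right) = \left(\left(-2\right) \frac{1}{10} + \frac{1}{14}\right) \left(-4\right) = \left(- \frac{1}{5} + \frac{1}{14}\right) \left(-4\right) = \left(- \frac{9}{70}\right) \left(-4\right) = \frac{18}{35}$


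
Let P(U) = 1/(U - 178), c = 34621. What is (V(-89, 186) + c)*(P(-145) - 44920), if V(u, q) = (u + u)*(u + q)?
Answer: -251806489155/323 ≈ -7.7959e+8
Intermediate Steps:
V(u, q) = 2*u*(q + u) (V(u, q) = (2*u)*(q + u) = 2*u*(q + u))
P(U) = 1/(-178 + U)
(V(-89, 186) + c)*(P(-145) - 44920) = (2*(-89)*(186 - 89) + 34621)*(1/(-178 - 145) - 44920) = (2*(-89)*97 + 34621)*(1/(-323) - 44920) = (-17266 + 34621)*(-1/323 - 44920) = 17355*(-14509161/323) = -251806489155/323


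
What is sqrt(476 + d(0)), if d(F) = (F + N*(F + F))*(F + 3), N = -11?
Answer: 2*sqrt(119) ≈ 21.817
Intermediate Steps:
d(F) = -21*F*(3 + F) (d(F) = (F - 11*(F + F))*(F + 3) = (F - 22*F)*(3 + F) = (-21*F)*(3 + F) = -21*F*(3 + F))
sqrt(476 + d(0)) = sqrt(476 + 21*0*(-3 - 1*0)) = sqrt(476 + 21*0*(-3 + 0)) = sqrt(476 + 21*0*(-3)) = sqrt(476 + 0) = sqrt(476) = 2*sqrt(119)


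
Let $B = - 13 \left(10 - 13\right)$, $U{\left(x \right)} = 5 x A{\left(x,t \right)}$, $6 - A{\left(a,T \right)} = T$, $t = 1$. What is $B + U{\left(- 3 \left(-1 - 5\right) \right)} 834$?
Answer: $375339$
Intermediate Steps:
$A{\left(a,T \right)} = 6 - T$
$U{\left(x \right)} = 25 x$ ($U{\left(x \right)} = 5 x \left(6 - 1\right) = 5 x 5 = 25 x$)
$B = 39$ ($B = \left(-13\right) \left(-3\right) = 39$)
$B + U{\left(- 3 \left(-1 - 5\right) \right)} 834 = 39 + 25 \left(- 3 \left(-1 - 5\right)\right) 834 = 39 + 25 \left(\left(-3\right) \left(-6\right)\right) 834 = 39 + 25 \cdot 18 \cdot 834 = 39 + 450 \cdot 834 = 39 + 375300 = 375339$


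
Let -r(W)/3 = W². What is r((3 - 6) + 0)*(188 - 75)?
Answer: -3051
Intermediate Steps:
r(W) = -3*W²
r((3 - 6) + 0)*(188 - 75) = (-3*((3 - 6) + 0)²)*(188 - 75) = -3*(-3 + 0)²*113 = -3*(-3)²*113 = -3*9*113 = -27*113 = -3051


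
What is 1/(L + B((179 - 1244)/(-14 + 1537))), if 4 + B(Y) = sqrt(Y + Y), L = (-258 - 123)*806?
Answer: -46769807/14362540031843 - I*sqrt(3243990)/143625400318430 ≈ -3.2564e-6 - 1.254e-11*I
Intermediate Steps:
L = -307086 (L = -381*806 = -307086)
B(Y) = -4 + sqrt(2)*sqrt(Y) (B(Y) = -4 + sqrt(Y + Y) = -4 + sqrt(2*Y) = -4 + sqrt(2)*sqrt(Y))
1/(L + B((179 - 1244)/(-14 + 1537))) = 1/(-307086 + (-4 + sqrt(2)*sqrt((179 - 1244)/(-14 + 1537)))) = 1/(-307086 + (-4 + sqrt(2)*sqrt(-1065/1523))) = 1/(-307086 + (-4 + sqrt(2)*(I*sqrt(1621995)/1523))) = 1/(-307086 + (-4 + I*sqrt(3243990)/1523)) = 1/(-307090 + I*sqrt(3243990)/1523)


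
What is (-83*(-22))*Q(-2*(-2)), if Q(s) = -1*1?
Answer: -1826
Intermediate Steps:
Q(s) = -1
(-83*(-22))*Q(-2*(-2)) = -83*(-22)*(-1) = 1826*(-1) = -1826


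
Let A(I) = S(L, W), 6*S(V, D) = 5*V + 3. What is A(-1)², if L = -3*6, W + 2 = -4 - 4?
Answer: 841/4 ≈ 210.25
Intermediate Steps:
W = -10 (W = -2 + (-4 - 4) = -2 - 8 = -10)
L = -18
S(V, D) = ½ + 5*V/6 (S(V, D) = (5*V + 3)/6 = (3 + 5*V)/6 = ½ + 5*V/6)
A(I) = -29/2 (A(I) = ½ + (⅚)*(-18) = ½ - 15 = -29/2)
A(-1)² = (-29/2)² = 841/4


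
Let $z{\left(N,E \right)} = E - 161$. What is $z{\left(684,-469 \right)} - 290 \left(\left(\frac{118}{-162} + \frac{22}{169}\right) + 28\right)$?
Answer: $- \frac{117403940}{13689} \approx -8576.5$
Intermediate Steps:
$z{\left(N,E \right)} = -161 + E$
$z{\left(684,-469 \right)} - 290 \left(\left(\frac{118}{-162} + \frac{22}{169}\right) + 28\right) = \left(-161 - 469\right) - 290 \left(\left(\frac{118}{-162} + \frac{22}{169}\right) + 28\right) = -630 - 290 \left(\left(118 \left(- \frac{1}{162}\right) + 22 \cdot \frac{1}{169}\right) + 28\right) = -630 - 290 \left(\left(- \frac{59}{81} + \frac{22}{169}\right) + 28\right) = -630 - 290 \left(- \frac{8189}{13689} + 28\right) = -630 - 290 \cdot \frac{375103}{13689} = -630 - \frac{108779870}{13689} = - \frac{117403940}{13689}$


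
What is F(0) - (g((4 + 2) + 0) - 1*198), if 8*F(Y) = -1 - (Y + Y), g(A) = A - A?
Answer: 1583/8 ≈ 197.88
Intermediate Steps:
g(A) = 0
F(Y) = -⅛ - Y/4 (F(Y) = (-1 - (Y + Y))/8 = (-1 - 2*Y)/8 = -⅛ - Y/4)
F(0) - (g((4 + 2) + 0) - 1*198) = (-⅛ - ¼*0) - (0 - 1*198) = (-⅛ + 0) - (0 - 198) = -⅛ - 1*(-198) = -⅛ + 198 = 1583/8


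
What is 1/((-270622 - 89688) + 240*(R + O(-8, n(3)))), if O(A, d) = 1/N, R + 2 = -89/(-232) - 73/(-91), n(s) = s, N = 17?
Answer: -44863/16172720560 ≈ -2.7740e-6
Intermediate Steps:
R = -17189/21112 (R = -2 + (-89/(-232) - 73/(-91)) = -2 + (-89*(-1/232) - 73*(-1/91)) = -2 + (89/232 + 73/91) = -2 + 25035/21112 = -17189/21112 ≈ -0.81418)
O(A, d) = 1/17
1/((-270622 - 89688) + 240*(R + O(-8, n(3)))) = 1/((-270622 - 89688) + 240*(-17189/21112 + 1/17)) = 1/(-360310 + 240*(-271101/358904)) = 1/(-360310 - 8133030/44863) = 1/(-16172720560/44863) = -44863/16172720560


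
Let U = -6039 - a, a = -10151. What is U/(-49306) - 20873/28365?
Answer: -572900509/699282345 ≈ -0.81927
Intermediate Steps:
U = 4112 (U = -6039 - 1*(-10151) = -6039 + 10151 = 4112)
U/(-49306) - 20873/28365 = 4112/(-49306) - 20873/28365 = 4112*(-1/49306) - 20873*1/28365 = -2056/24653 - 20873/28365 = -572900509/699282345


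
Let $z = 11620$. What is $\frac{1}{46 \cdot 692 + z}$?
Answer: $\frac{1}{43452} \approx 2.3014 \cdot 10^{-5}$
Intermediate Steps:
$\frac{1}{46 \cdot 692 + z} = \frac{1}{46 \cdot 692 + 11620} = \frac{1}{31832 + 11620} = \frac{1}{43452}$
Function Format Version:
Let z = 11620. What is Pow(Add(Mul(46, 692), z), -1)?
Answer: Rational(1, 43452) ≈ 2.3014e-5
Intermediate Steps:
Pow(Add(Mul(46, 692), z), -1) = Pow(Add(Mul(46, 692), 11620), -1) = Pow(Add(31832, 11620), -1) = Pow(43452, -1) = Rational(1, 43452)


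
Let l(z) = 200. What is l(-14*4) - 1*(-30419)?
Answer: 30619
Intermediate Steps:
l(-14*4) - 1*(-30419) = 200 - 1*(-30419) = 200 + 30419 = 30619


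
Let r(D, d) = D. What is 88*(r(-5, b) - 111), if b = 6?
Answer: -10208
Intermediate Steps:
88*(r(-5, b) - 111) = 88*(-5 - 111) = 88*(-116) = -10208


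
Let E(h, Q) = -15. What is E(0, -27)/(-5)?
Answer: 3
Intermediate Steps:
E(0, -27)/(-5) = -15/(-5) = -1/5*(-15) = 3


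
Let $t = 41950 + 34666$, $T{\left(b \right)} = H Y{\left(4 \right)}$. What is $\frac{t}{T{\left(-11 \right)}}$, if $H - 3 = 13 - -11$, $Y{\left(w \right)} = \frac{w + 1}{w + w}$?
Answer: $\frac{612928}{135} \approx 4540.2$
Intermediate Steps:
$Y{\left(w \right)} = \frac{1 + w}{2 w}$
$H = 27$ ($H = 3 + \left(13 - -11\right) = 3 + \left(13 + 11\right) = 3 + 24 = 27$)
$T{\left(b \right)} = \frac{135}{8}$ ($T{\left(b \right)} = 27 \frac{1 + 4}{2 \cdot 4} = 27 \cdot \frac{1}{2} \cdot \frac{1}{4} \cdot 5 = 27 \cdot \frac{5}{8} = \frac{135}{8}$)
$t = 76616$
$\frac{t}{T{\left(-11 \right)}} = \frac{76616}{\frac{135}{8}} = 76616 \cdot \frac{8}{135} = \frac{612928}{135}$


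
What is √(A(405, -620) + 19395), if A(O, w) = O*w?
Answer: 3*I*√25745 ≈ 481.36*I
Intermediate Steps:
√(A(405, -620) + 19395) = √(405*(-620) + 19395) = √(-251100 + 19395) = √(-231705) = 3*I*√25745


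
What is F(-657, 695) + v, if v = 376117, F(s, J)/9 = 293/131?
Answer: 49273964/131 ≈ 3.7614e+5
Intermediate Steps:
F(s, J) = 2637/131 (F(s, J) = 9*(293/131) = 2637/131)
F(-657, 695) + v = 2637/131 + 376117 = 49273964/131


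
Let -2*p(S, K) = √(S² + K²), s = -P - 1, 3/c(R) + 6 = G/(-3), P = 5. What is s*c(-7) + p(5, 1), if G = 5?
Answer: 54/23 - √26/2 ≈ -0.20168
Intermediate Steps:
c(R) = -9/23 (c(R) = 3/(-6 + 5/(-3)) = 3/(-6 + 5*(-⅓)) = 3/(-6 - 5/3) = 3/(-23/3) = 3*(-3/23) = -9/23)
s = -6 (s = -1*5 - 1 = -5 - 1 = -6)
p(S, K) = -√(K² + S²)/2 (p(S, K) = -√(S² + K²)/2 = -√(K² + S²)/2)
s*c(-7) + p(5, 1) = -6*(-9/23) - √(1² + 5²)/2 = 54/23 - √(1 + 25)/2 = 54/23 - √26/2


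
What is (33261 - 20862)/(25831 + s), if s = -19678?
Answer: 4133/2051 ≈ 2.0151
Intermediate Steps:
(33261 - 20862)/(25831 + s) = (33261 - 20862)/(25831 - 19678) = 12399/6153 = 12399*(1/6153) = 4133/2051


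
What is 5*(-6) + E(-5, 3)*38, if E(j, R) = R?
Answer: 84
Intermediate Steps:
5*(-6) + E(-5, 3)*38 = 5*(-6) + 3*38 = -30 + 114 = 84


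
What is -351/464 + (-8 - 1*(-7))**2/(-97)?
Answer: -34511/45008 ≈ -0.76678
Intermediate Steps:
-351/464 + (-8 - 1*(-7))**2/(-97) = -351*1/464 + (-8 + 7)**2*(-1/97) = -351/464 + (-1)**2*(-1/97) = -351/464 + 1*(-1/97) = -351/464 - 1/97 = -34511/45008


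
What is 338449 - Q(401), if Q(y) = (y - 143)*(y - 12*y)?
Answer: 1476487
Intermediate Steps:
Q(y) = -11*y*(-143 + y) (Q(y) = (-143 + y)*(-11*y) = -11*y*(-143 + y))
338449 - Q(401) = 338449 - 11*401*(143 - 1*401) = 338449 - 11*401*(143 - 401) = 338449 - 11*401*(-258) = 338449 - 1*(-1138038) = 338449 + 1138038 = 1476487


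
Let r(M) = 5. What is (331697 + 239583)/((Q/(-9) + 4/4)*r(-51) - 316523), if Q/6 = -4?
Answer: -856920/474757 ≈ -1.8050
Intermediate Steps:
Q = -24 (Q = 6*(-4) = -24)
(331697 + 239583)/((Q/(-9) + 4/4)*r(-51) - 316523) = (331697 + 239583)/((-24/(-9) + 4/4)*5 - 316523) = 571280/((-24*(-⅑) + 4*(¼))*5 - 316523) = 571280/((8/3 + 1)*5 - 316523) = 571280/((11/3)*5 - 316523) = 571280/(55/3 - 316523) = 571280/(-949514/3) = 571280*(-3/949514) = -856920/474757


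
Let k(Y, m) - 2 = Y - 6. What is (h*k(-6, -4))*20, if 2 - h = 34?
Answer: 6400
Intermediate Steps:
k(Y, m) = -4 + Y (k(Y, m) = 2 + (Y - 6) = 2 + (-6 + Y) = -4 + Y)
h = -32 (h = 2 - 1*34 = 2 - 34 = -32)
(h*k(-6, -4))*20 = -32*(-4 - 6)*20 = -32*(-10)*20 = 320*20 = 6400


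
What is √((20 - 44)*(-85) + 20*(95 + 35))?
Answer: 4*√290 ≈ 68.118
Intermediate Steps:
√((20 - 44)*(-85) + 20*(95 + 35)) = √(-24*(-85) + 20*130) = √(2040 + 2600) = √4640 = 4*√290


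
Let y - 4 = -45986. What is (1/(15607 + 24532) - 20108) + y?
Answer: -2652786509/40139 ≈ -66090.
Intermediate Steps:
y = -45982 (y = 4 - 45986 = -45982)
(1/(15607 + 24532) - 20108) + y = (1/(15607 + 24532) - 20108) - 45982 = (1/40139 - 20108) - 45982 = -807115011/40139 - 45982 = -2652786509/40139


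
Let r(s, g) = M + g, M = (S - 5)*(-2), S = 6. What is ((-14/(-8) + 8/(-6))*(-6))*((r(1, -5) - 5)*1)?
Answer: 30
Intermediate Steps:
M = -2 (M = (6 - 5)*(-2) = 1*(-2) = -2)
r(s, g) = -2 + g
((-14/(-8) + 8/(-6))*(-6))*((r(1, -5) - 5)*1) = ((-14/(-8) + 8/(-6))*(-6))*(((-2 - 5) - 5)*1) = ((-14*(-⅛) + 8*(-⅙))*(-6))*((-7 - 5)*1) = ((7/4 - 4/3)*(-6))*(-12*1) = ((5/12)*(-6))*(-12) = -5/2*(-12) = 30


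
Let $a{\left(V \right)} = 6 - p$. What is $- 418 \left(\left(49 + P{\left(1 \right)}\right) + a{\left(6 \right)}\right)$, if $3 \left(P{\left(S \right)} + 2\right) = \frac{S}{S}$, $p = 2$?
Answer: $- \frac{64372}{3} \approx -21457.0$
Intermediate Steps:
$P{\left(S \right)} = - \frac{5}{3}$ ($P{\left(S \right)} = -2 + \frac{S \frac{1}{S}}{3} = -2 + \frac{1}{3} \cdot 1 = -2 + \frac{1}{3} = - \frac{5}{3}$)
$a{\left(V \right)} = 4$ ($a{\left(V \right)} = 6 - 2 = 4$)
$- 418 \left(\left(49 + P{\left(1 \right)}\right) + a{\left(6 \right)}\right) = - 418 \left(\left(49 - \frac{5}{3}\right) + 4\right) = - 418 \left(\frac{142}{3} + 4\right) = \left(-418\right) \frac{154}{3} = - \frac{64372}{3}$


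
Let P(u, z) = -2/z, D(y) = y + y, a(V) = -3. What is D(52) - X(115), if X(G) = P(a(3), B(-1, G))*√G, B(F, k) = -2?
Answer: 104 - √115 ≈ 93.276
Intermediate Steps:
D(y) = 2*y
X(G) = √G (X(G) = (-2/(-2))*√G = (-2*(-½))*√G = 1*√G = √G)
D(52) - X(115) = 2*52 - √115 = 104 - √115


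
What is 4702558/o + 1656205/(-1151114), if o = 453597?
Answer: 4661930730227/522141857058 ≈ 8.9285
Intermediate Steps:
4702558/o + 1656205/(-1151114) = 4702558/453597 + 1656205/(-1151114) = 4702558*(1/453597) + 1656205*(-1/1151114) = 4702558/453597 - 1656205/1151114 = 4661930730227/522141857058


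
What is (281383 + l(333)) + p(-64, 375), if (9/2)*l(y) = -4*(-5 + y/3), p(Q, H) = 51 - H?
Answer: 2528683/9 ≈ 2.8097e+5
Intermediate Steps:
l(y) = 40/9 - 8*y/27 (l(y) = 2*(-4*(-5 + y/3))/9 = 2*(20 - 4*y/3)/9 = 40/9 - 8*y/27)
(281383 + l(333)) + p(-64, 375) = (281383 + (40/9 - 8/27*333)) + (51 - 1*375) = (281383 + (40/9 - 296/3)) + (51 - 375) = (281383 - 848/9) - 324 = 2531599/9 - 324 = 2528683/9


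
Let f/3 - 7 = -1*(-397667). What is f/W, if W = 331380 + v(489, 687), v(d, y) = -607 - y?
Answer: 596511/165043 ≈ 3.6143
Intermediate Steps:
f = 1193022 (f = 21 + 3*(-1*(-397667)) = 21 + 3*397667 = 21 + 1193001 = 1193022)
W = 330086 (W = 331380 + (-607 - 1*687) = 331380 + (-607 - 687) = 331380 - 1294 = 330086)
f/W = 1193022/330086 = 1193022*(1/330086) = 596511/165043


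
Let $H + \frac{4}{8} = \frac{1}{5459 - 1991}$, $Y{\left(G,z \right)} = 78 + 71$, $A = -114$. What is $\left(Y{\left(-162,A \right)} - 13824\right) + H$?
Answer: $- \frac{47426633}{3468} \approx -13676.0$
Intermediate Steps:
$Y{\left(G,z \right)} = 149$
$H = - \frac{1733}{3468}$ ($H = - \frac{1}{2} + \frac{1}{5459 - 1991} = - \frac{1}{2} + \frac{1}{3468} = - \frac{1733}{3468} \approx -0.49971$)
$\left(Y{\left(-162,A \right)} - 13824\right) + H = \left(149 - 13824\right) - \frac{1733}{3468} = -13675 - \frac{1733}{3468} = - \frac{47426633}{3468}$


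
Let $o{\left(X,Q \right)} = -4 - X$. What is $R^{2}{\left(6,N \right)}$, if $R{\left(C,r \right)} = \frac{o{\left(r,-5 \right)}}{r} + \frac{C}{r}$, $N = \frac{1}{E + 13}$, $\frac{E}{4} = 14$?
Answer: $18769$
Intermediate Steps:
$E = 56$ ($E = 4 \cdot 14 = 56$)
$N = \frac{1}{69}$ ($N = \frac{1}{56 + 13} = \frac{1}{69} \approx 0.014493$)
$R{\left(C,r \right)} = \frac{C}{r} + \frac{-4 - r}{r}$ ($R{\left(C,r \right)} = \frac{-4 - r}{r} + \frac{C}{r} = \frac{C}{r} + \frac{-4 - r}{r}$)
$R^{2}{\left(6,N \right)} = \left(\frac{1}{\frac{1}{69}} \left(-4 + 6 - \frac{1}{69}\right)\right)^{2} = \left(69 \left(-4 + 6 - \frac{1}{69}\right)\right)^{2} = \left(69 \cdot \frac{137}{69}\right)^{2} = 137^{2} = 18769$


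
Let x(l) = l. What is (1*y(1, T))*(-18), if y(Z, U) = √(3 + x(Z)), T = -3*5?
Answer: -36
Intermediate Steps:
T = -15
y(Z, U) = √(3 + Z)
(1*y(1, T))*(-18) = (1*√(3 + 1))*(-18) = (1*√4)*(-18) = (1*2)*(-18) = 2*(-18) = -36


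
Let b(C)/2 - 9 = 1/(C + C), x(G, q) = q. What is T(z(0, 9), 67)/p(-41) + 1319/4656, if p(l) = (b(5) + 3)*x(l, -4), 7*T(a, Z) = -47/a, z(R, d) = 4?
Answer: 1047083/3454752 ≈ 0.30308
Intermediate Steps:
b(C) = 18 + 1/C (b(C) = 18 + 2/(C + C) = 18 + 2/((2*C)) = 18 + 2*(1/(2*C)) = 18 + 1/C)
T(a, Z) = -47/(7*a) (T(a, Z) = (-47/a)/7 = -47/(7*a))
p(l) = -424/5 (p(l) = ((18 + 1/5) + 3)*(-4) = ((18 + ⅕) + 3)*(-4) = (91/5 + 3)*(-4) = (106/5)*(-4) = -424/5)
T(z(0, 9), 67)/p(-41) + 1319/4656 = (-47/7/4)/(-424/5) + 1319/4656 = -47/7*¼*(-5/424) + 1319*(1/4656) = -47/28*(-5/424) + 1319/4656 = 235/11872 + 1319/4656 = 1047083/3454752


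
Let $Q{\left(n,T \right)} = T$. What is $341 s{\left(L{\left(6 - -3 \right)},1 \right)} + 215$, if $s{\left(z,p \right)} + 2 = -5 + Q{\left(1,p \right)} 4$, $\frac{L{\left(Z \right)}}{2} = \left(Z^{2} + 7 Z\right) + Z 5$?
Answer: $-808$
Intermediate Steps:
$L{\left(Z \right)} = 2 Z^{2} + 24 Z$ ($L{\left(Z \right)} = 2 \left(\left(Z^{2} + 7 Z\right) + Z 5\right) = 2 \left(\left(Z^{2} + 7 Z\right) + 5 Z\right) = 2 \left(Z^{2} + 12 Z\right) = 2 Z^{2} + 24 Z$)
$s{\left(z,p \right)} = -7 + 4 p$ ($s{\left(z,p \right)} = -2 + \left(-5 + p 4\right) = -2 + \left(-5 + 4 p\right) = -7 + 4 p$)
$341 s{\left(L{\left(6 - -3 \right)},1 \right)} + 215 = 341 \left(-7 + 4 \cdot 1\right) + 215 = 341 \left(-7 + 4\right) + 215 = 341 \left(-3\right) + 215 = -1023 + 215 = -808$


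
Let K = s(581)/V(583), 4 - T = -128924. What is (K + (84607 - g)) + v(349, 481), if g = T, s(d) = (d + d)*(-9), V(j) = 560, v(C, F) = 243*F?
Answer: 2901733/40 ≈ 72543.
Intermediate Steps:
T = 128928 (T = 4 - 1*(-128924) = 4 + 128924 = 128928)
s(d) = -18*d (s(d) = (2*d)*(-9) = -18*d)
g = 128928
K = -747/40 (K = -18*581/560 = -10458*1/560 = -747/40 ≈ -18.675)
(K + (84607 - g)) + v(349, 481) = (-747/40 + (84607 - 1*128928)) + 243*481 = (-747/40 + (84607 - 128928)) + 116883 = (-747/40 - 44321) + 116883 = -1773587/40 + 116883 = 2901733/40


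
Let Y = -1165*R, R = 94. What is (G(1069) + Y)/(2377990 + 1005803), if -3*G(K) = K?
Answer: -329599/10151379 ≈ -0.032468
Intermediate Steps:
G(K) = -K/3
Y = -109510 (Y = -1165*94 = -109510)
(G(1069) + Y)/(2377990 + 1005803) = (-⅓*1069 - 109510)/(2377990 + 1005803) = (-1069/3 - 109510)/3383793 = -329599/3*1/3383793 = -329599/10151379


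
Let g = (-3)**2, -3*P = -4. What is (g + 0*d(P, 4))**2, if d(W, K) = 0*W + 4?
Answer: 81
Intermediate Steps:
P = 4/3 (P = -1/3*(-4) = 4/3 ≈ 1.3333)
d(W, K) = 4 (d(W, K) = 0 + 4 = 4)
g = 9
(g + 0*d(P, 4))**2 = (9 + 0*4)**2 = (9 + 0)**2 = 9**2 = 81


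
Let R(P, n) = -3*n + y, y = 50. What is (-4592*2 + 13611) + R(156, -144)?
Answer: 4909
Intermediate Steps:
R(P, n) = 50 - 3*n (R(P, n) = -3*n + 50 = 50 - 3*n)
(-4592*2 + 13611) + R(156, -144) = (-4592*2 + 13611) + (50 - 3*(-144)) = (-9184 + 13611) + (50 + 432) = 4427 + 482 = 4909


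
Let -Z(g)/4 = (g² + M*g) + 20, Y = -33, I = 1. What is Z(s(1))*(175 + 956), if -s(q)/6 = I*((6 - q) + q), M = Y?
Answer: -11328096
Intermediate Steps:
M = -33
s(q) = -36 (s(q) = -6*((6 - q) + q) = -6*6 = -36)
Z(g) = -80 - 4*g² + 132*g (Z(g) = -4*((g² - 33*g) + 20) = -4*(20 + g² - 33*g) = -80 - 4*g² + 132*g)
Z(s(1))*(175 + 956) = (-80 - 4*(-36)² + 132*(-36))*(175 + 956) = (-80 - 4*1296 - 4752)*1131 = (-80 - 5184 - 4752)*1131 = -10016*1131 = -11328096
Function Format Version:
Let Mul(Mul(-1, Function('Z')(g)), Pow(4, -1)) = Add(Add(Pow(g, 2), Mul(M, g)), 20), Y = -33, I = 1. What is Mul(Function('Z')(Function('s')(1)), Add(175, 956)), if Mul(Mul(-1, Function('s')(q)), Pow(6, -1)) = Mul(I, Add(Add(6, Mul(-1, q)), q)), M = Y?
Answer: -11328096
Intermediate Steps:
M = -33
Function('s')(q) = -36 (Function('s')(q) = Mul(-6, Mul(1, Add(Add(6, Mul(-1, q)), q))) = Mul(-6, Mul(1, 6)) = Mul(-6, 6) = -36)
Function('Z')(g) = Add(-80, Mul(-4, Pow(g, 2)), Mul(132, g)) (Function('Z')(g) = Mul(-4, Add(Add(Pow(g, 2), Mul(-33, g)), 20)) = Mul(-4, Add(20, Pow(g, 2), Mul(-33, g))) = Add(-80, Mul(-4, Pow(g, 2)), Mul(132, g)))
Mul(Function('Z')(Function('s')(1)), Add(175, 956)) = Mul(Add(-80, Mul(-4, Pow(-36, 2)), Mul(132, -36)), Add(175, 956)) = Mul(Add(-80, Mul(-4, 1296), -4752), 1131) = Mul(Add(-80, -5184, -4752), 1131) = Mul(-10016, 1131) = -11328096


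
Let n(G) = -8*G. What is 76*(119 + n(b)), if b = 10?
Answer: 2964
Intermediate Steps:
76*(119 + n(b)) = 76*(119 - 8*10) = 76*(119 - 80) = 76*39 = 2964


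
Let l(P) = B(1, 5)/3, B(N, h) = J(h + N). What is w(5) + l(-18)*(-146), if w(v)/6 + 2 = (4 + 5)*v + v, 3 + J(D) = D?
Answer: 142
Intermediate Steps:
J(D) = -3 + D
B(N, h) = -3 + N + h (B(N, h) = -3 + (h + N) = -3 + (N + h) = -3 + N + h)
l(P) = 1 (l(P) = (-3 + 1 + 5)/3 = 3*(1/3) = 1)
w(v) = -12 + 60*v (w(v) = -12 + 6*((4 + 5)*v + v) = -12 + 6*(9*v + v) = -12 + 6*(10*v) = -12 + 60*v)
w(5) + l(-18)*(-146) = (-12 + 60*5) + 1*(-146) = (-12 + 300) - 146 = 288 - 146 = 142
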